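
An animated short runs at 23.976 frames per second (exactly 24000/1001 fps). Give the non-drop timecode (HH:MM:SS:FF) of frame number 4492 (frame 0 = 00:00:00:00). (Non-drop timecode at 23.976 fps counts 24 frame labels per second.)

00:03:07:04

4492 ÷ 24 = 187 full seconds, remainder 4 frames.
187 s = 0 h 3 min 7 s.
Timecode: 00:03:07:04.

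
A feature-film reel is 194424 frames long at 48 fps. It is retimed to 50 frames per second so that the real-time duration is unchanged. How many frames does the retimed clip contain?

Target frames = source frames × (target rate / source rate) = 194424 × (50)/(48) = 194424 × 25/24 = 202525.

202525 frames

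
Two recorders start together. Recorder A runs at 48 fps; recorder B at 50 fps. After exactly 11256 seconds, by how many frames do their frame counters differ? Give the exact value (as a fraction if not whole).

22512 frames

A emits 48 × 11256 = 540288 frames; B emits 50 × 11256 = 562800.
Difference = 22512 frames; B is ahead of A.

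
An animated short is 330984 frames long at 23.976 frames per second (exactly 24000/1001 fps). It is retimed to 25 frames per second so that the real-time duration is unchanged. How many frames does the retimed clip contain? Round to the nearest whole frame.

345120 frames

Frames at target rate = 330984 × (25) / (24000/1001) = 13804791/40 ≈ 345119.775.
Nearest whole frame: 345120.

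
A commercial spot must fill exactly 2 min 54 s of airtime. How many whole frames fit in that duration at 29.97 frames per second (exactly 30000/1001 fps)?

2 min 54 s = 174 s.
Frames = 174 × 30000/1001 = 5220000/1001 ≈ 5214.7852.
Complete frames: 5214.

5214 frames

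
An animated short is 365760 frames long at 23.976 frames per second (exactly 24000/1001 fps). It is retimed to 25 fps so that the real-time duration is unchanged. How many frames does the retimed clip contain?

Frames at target rate = 365760 × (25) / (24000/1001) = 381381.

381381 frames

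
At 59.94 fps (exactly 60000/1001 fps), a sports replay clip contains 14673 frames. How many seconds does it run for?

Running time = 14673 / (60000/1001) = 244.79455 s.

244.79455 seconds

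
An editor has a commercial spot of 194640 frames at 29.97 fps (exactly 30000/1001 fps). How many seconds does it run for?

6494.488 seconds

Running time = 194640 / (30000/1001) = 6494.488 s.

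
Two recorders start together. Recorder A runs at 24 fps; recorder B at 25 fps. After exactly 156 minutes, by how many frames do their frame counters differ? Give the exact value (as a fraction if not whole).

156 min = 9360 s.
A emits 24 × 9360 = 224640 frames; B emits 25 × 9360 = 234000.
Difference = 9360 frames; B is ahead of A.

9360 frames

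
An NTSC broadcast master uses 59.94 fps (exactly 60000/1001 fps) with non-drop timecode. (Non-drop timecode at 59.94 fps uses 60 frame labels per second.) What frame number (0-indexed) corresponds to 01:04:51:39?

233499

Total seconds to the label: (1 × 3600 + 4 × 60 + 51) = 3891.
Frame index = 3891 × 60 + 39 = 233499.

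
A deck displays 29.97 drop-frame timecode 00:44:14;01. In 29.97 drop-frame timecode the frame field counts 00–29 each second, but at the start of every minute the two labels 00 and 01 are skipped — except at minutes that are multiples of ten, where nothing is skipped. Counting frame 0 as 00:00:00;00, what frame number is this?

Complete 10-minute blocks: 4, each 17982 frames → 71928.
Remaining 4 whole minutes in the current block: 1800 + 3 × 1798 = 7194 frames.
Within the current minute: 14 × 30 + 1 − 2 = 419 (labels ;00/;01 skipped at this minute). Total = 71928 + 7194 + 419 = 79541.

79541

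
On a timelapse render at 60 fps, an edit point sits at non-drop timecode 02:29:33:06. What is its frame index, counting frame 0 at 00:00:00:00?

frame 538386

Total seconds to the label: (2 × 3600 + 29 × 60 + 33) = 8973.
Frame index = 8973 × 60 + 6 = 538386.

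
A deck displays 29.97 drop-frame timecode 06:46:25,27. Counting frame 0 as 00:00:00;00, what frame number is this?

730845

As if non-drop at 30 labels/s: (6 × 3600 + 46 × 60 + 25) × 30 + 27 = 731577.
Minute boundaries passed: 406; those not divisible by 10: 406 − 40 = 366; dropped labels = 2 × 366 = 732.
Actual frame index = 731577 − 732 = 730845.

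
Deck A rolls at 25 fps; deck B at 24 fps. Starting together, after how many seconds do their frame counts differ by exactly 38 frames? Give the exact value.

The gap grows by |24 − 25| = 1 frame per second.
Time for a 38-frame gap: 38 ÷ (1) = 38 s.

38 seconds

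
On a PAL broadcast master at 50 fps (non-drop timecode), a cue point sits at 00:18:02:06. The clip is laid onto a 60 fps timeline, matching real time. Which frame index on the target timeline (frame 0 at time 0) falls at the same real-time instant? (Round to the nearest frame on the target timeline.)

frame 64927

Source frame index: (0×3600 + 18×60 + 2) × 50 + 6 = 54106.
Real time: 54106 / (50) = 27053/25 s.
Target frame: (27053/25) × (60) = 324636/5 ≈ 64927.200 → 64927.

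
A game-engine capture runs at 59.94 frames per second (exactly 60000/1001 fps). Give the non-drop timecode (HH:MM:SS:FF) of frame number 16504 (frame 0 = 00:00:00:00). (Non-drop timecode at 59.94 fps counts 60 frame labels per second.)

16504 ÷ 60 = 275 full seconds, remainder 4 frames.
275 s = 0 h 4 min 35 s.
Timecode: 00:04:35:04.

00:04:35:04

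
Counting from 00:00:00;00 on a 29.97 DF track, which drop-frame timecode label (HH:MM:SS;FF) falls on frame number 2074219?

Each 10-minute DF block holds 10 × 60 × 30 − 9 × 2 = 17982 frames. 2074219 ÷ 17982 → 115 full blocks, remainder 6289.
Within the partial block the first minute is 1800 frames and each further minute 1798, so 3 further minute boundaries passed. Total skipped labels = 18 × 115 + 2 × 3 = 2076.
Non-drop label index = 2074219 + 2076 = 2076295; at 30 labels/s that is 19:13:29:25, i.e. DF 19:13:29;25.

19:13:29;25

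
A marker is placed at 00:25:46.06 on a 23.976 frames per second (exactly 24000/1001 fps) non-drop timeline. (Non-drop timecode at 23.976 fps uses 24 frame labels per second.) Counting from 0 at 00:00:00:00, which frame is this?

frame 37110

Total seconds to the label: (0 × 3600 + 25 × 60 + 46) = 1546.
Frame index = 1546 × 24 + 6 = 37110.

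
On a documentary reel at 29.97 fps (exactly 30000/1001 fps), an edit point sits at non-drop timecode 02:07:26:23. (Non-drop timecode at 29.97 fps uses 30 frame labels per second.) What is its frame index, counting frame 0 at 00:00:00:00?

Total seconds to the label: (2 × 3600 + 7 × 60 + 26) = 7646.
Frame index = 7646 × 30 + 23 = 229403.

229403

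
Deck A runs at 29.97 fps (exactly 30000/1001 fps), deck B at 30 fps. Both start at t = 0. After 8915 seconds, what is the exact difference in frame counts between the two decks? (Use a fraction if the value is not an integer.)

A emits 30000/1001 × 8915 = 267450000/1001 frames; B emits 30 × 8915 = 267450.
Difference = 267450/1001 frames (≈ 267.1828); B is ahead of A.

267450/1001 frames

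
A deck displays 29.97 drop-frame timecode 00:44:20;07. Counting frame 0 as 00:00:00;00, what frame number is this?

As if non-drop at 30 labels/s: (0 × 3600 + 44 × 60 + 20) × 30 + 7 = 79807.
Minute boundaries passed: 44; those not divisible by 10: 44 − 4 = 40; dropped labels = 2 × 40 = 80.
Actual frame index = 79807 − 80 = 79727.

79727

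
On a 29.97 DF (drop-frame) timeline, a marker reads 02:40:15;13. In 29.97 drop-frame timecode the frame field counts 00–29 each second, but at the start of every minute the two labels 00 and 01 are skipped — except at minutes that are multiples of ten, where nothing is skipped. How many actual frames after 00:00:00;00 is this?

288175

As if non-drop at 30 labels/s: (2 × 3600 + 40 × 60 + 15) × 30 + 13 = 288463.
Minute boundaries passed: 160; those not divisible by 10: 160 − 16 = 144; dropped labels = 2 × 144 = 288.
Actual frame index = 288463 − 288 = 288175.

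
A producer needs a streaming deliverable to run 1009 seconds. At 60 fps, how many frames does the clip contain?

Frames = 1009 × 60 = 60540.

60540 frames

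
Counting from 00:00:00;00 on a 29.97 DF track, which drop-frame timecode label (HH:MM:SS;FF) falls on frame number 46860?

Each 10-minute DF block holds 10 × 60 × 30 − 9 × 2 = 17982 frames. 46860 ÷ 17982 → 2 full blocks, remainder 10896.
Within the partial block the first minute is 1800 frames and each further minute 1798, so 6 further minute boundaries passed. Total skipped labels = 18 × 2 + 2 × 6 = 48.
Non-drop label index = 46860 + 48 = 46908; at 30 labels/s that is 00:26:03:18, i.e. DF 00:26:03;18.

00:26:03;18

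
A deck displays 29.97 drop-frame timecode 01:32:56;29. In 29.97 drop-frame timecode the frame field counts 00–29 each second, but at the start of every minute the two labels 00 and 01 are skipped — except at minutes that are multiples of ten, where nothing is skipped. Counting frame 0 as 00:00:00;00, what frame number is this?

167143

As if non-drop at 30 labels/s: (1 × 3600 + 32 × 60 + 56) × 30 + 29 = 167309.
Minute boundaries passed: 92; those not divisible by 10: 92 − 9 = 83; dropped labels = 2 × 83 = 166.
Actual frame index = 167309 − 166 = 167143.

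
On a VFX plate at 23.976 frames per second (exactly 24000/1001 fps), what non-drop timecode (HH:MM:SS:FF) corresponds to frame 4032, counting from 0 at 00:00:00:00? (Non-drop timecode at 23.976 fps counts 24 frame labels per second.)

00:02:48:00

4032 ÷ 24 = 168 full seconds, remainder 0 frames.
168 s = 0 h 2 min 48 s.
Timecode: 00:02:48:00.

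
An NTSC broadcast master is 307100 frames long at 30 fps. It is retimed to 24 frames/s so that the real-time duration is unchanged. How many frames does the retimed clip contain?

245680 frames

Target frames = source frames × (target rate / source rate) = 307100 × (24)/(30) = 307100 × 4/5 = 245680.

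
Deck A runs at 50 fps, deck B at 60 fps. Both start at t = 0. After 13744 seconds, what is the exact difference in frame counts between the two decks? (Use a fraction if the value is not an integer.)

137440 frames

A emits 50 × 13744 = 687200 frames; B emits 60 × 13744 = 824640.
Difference = 137440 frames; B is ahead of A.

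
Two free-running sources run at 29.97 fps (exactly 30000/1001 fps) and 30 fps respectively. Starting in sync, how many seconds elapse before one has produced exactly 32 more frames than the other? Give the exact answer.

16016/15 seconds

The gap grows by |30 − 30000/1001| = 30/1001 frames per second.
Time for a 32-frame gap: 32 ÷ (30/1001) = 16016/15 s.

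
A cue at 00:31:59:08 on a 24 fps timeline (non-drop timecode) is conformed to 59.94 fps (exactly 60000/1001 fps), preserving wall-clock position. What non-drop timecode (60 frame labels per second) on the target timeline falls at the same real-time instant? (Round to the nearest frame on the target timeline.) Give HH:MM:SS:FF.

00:31:57:25

Source frame index: (0×3600 + 31×60 + 59) × 24 + 8 = 46064.
Real time: 46064 / (24) = 5758/3 s.
Target frame: (5758/3) × (60000/1001) = 115160000/1001 ≈ 115044.955 → 115045.
At 60 labels/s: frame 115045 → 00:31:57:25.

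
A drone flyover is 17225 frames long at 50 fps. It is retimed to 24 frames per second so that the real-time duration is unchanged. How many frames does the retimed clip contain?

8268 frames

Target frames = source frames × (target rate / source rate) = 17225 × (24)/(50) = 17225 × 12/25 = 8268.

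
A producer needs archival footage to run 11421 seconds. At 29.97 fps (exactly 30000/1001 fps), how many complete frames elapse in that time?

Frames = 11421 × 30000/1001 = 342630000/1001 ≈ 342287.7123.
Complete frames: 342287.

342287 frames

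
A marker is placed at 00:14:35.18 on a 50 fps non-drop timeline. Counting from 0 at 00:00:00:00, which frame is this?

43768

Total seconds to the label: (0 × 3600 + 14 × 60 + 35) = 875.
Frame index = 875 × 50 + 18 = 43768.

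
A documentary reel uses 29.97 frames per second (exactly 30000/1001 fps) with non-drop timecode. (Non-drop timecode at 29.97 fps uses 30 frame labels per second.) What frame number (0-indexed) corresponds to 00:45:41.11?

82241

Total seconds to the label: (0 × 3600 + 45 × 60 + 41) = 2741.
Frame index = 2741 × 30 + 11 = 82241.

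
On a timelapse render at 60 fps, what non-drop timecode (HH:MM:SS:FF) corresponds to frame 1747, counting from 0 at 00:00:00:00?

00:00:29:07

1747 ÷ 60 = 29 full seconds, remainder 7 frames.
29 s = 0 h 0 min 29 s.
Timecode: 00:00:29:07.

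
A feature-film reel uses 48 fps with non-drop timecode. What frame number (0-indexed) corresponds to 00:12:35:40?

36280

Total seconds to the label: (0 × 3600 + 12 × 60 + 35) = 755.
Frame index = 755 × 48 + 40 = 36280.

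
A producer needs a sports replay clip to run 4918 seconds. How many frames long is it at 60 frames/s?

Frames = 4918 × 60 = 295080.

295080 frames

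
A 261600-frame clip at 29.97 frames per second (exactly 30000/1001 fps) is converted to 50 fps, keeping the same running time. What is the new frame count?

436436 frames

Target frames = source frames × (target rate / source rate) = 261600 × (50)/(30000/1001) = 261600 × 1001/600 = 436436.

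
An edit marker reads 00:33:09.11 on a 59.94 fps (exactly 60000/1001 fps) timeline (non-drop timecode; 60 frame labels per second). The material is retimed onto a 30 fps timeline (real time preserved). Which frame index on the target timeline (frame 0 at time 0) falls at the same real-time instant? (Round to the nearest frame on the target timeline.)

frame 59735

Source frame index: (0×3600 + 33×60 + 9) × 60 + 11 = 119351.
Real time: 119351 / (60000/1001) = 119470351/60000 s.
Target frame: (119470351/60000) × (30) = 119470351/2000 ≈ 59735.175 → 59735.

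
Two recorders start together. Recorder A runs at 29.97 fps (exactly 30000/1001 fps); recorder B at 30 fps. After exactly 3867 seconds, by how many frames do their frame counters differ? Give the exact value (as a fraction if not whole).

A emits 30000/1001 × 3867 = 116010000/1001 frames; B emits 30 × 3867 = 116010.
Difference = 116010/1001 frames (≈ 115.8941); B is ahead of A.

116010/1001 frames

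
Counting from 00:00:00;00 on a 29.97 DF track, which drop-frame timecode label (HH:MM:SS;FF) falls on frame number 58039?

00:32:16;17

Ten DF minutes hold 17982 frames, so frame 58039 lies in block 3 (frames 53946–71927) with 4093 frames into that block.
The block's first minute is 1800 frames and the rest 1798 each; 4093 frames reaches minute 2, so 3 × 18 + 2 × 2 = 58 labels have been skipped so far.
Adding those back, label number 58039 + 58 = 58097 at 30 labels/s is 1936 s + 17 f = 0 h 32 min 16 s frame 17, i.e. 00:32:16;17.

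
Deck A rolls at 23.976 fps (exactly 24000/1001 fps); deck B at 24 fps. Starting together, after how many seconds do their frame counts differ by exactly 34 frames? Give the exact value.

The gap grows by |24 − 24000/1001| = 24/1001 frames per second.
Time for a 34-frame gap: 34 ÷ (24/1001) = 17017/12 s.

17017/12 seconds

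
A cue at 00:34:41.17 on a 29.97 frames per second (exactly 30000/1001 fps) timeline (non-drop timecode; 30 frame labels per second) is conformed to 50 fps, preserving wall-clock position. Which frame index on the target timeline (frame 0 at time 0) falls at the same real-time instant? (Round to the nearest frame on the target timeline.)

frame 104182

Source frame index: (0×3600 + 34×60 + 41) × 30 + 17 = 62447.
Real time: 62447 / (30000/1001) = 62509447/30000 s.
Target frame: (62509447/30000) × (50) = 62509447/600 ≈ 104182.412 → 104182.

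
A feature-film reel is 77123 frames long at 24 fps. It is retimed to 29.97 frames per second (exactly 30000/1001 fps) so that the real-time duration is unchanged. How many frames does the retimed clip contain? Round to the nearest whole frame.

Frames at target rate = 77123 × (30000/1001) / (24) = 96403750/1001 ≈ 96307.443.
Nearest whole frame: 96307.

96307 frames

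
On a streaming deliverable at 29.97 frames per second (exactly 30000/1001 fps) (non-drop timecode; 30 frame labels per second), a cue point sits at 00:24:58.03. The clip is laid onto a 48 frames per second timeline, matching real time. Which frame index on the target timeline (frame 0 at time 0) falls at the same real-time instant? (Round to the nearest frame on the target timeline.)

Source frame index: (0×3600 + 24×60 + 58) × 30 + 3 = 44943.
Real time: 44943 / (30000/1001) = 14995981/10000 s.
Target frame: (14995981/10000) × (48) = 44987943/625 ≈ 71980.709 → 71981.

frame 71981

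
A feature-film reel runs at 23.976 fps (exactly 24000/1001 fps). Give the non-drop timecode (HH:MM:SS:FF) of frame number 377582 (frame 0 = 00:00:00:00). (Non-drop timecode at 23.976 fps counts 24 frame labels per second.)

04:22:12:14

377582 ÷ 24 = 15732 full seconds, remainder 14 frames.
15732 s = 4 h 22 min 12 s.
Timecode: 04:22:12:14.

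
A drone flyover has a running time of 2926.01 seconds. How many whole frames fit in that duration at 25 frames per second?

73150 frames

Frames = 2926.01 × 25 = 292601/4 ≈ 73150.2500.
Complete frames: 73150.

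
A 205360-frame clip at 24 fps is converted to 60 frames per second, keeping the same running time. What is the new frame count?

Frames at target rate = 205360 × (60) / (24) = 513400.

513400 frames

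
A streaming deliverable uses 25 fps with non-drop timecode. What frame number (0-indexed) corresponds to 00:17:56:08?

26908

Total seconds to the label: (0 × 3600 + 17 × 60 + 56) = 1076.
Frame index = 1076 × 25 + 8 = 26908.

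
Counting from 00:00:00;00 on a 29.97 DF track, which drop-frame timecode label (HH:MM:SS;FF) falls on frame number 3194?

00:01:46;16

Each 10-minute DF block holds 10 × 60 × 30 − 9 × 2 = 17982 frames. 3194 ÷ 17982 → 0 full blocks, remainder 3194.
Within the partial block the first minute is 1800 frames and each further minute 1798, so 1 further minute boundary passed. Total skipped labels = 18 × 0 + 2 × 1 = 2.
Non-drop label index = 3194 + 2 = 3196; at 30 labels/s that is 00:01:46:16, i.e. DF 00:01:46;16.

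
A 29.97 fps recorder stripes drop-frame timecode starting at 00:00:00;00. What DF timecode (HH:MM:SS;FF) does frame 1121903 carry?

Ten DF minutes hold 17982 frames, so frame 1121903 lies in block 62 (frames 1114884–1132865) with 7019 frames into that block.
The block's first minute is 1800 frames and the rest 1798 each; 7019 frames reaches minute 3, so 62 × 18 + 3 × 2 = 1122 labels have been skipped so far.
Adding those back, label number 1121903 + 1122 = 1123025 at 30 labels/s is 37434 s + 5 f = 10 h 23 min 54 s frame 5, i.e. 10:23:54;05.

10:23:54;05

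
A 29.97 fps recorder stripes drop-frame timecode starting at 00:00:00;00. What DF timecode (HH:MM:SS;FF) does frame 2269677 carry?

21:02:11;19

Each 10-minute DF block holds 10 × 60 × 30 − 9 × 2 = 17982 frames. 2269677 ÷ 17982 → 126 full blocks, remainder 3945.
Within the partial block the first minute is 1800 frames and each further minute 1798, so 2 further minute boundaries passed. Total skipped labels = 18 × 126 + 2 × 2 = 2272.
Non-drop label index = 2269677 + 2272 = 2271949; at 30 labels/s that is 21:02:11:19, i.e. DF 21:02:11;19.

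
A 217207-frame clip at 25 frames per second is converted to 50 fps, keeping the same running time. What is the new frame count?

Frames at target rate = 217207 × (50) / (25) = 434414.

434414 frames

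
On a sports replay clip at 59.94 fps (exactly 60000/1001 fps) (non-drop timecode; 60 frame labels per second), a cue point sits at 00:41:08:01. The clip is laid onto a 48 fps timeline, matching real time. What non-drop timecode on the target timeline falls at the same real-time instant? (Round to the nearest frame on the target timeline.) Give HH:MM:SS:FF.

Source frame index: (0×3600 + 41×60 + 8) × 60 + 1 = 148081.
Real time: 148081 / (60000/1001) = 148229081/60000 s.
Target frame: (148229081/60000) × (48) = 148229081/1250 ≈ 118583.265 → 118583.
At 48 labels/s: frame 118583 → 00:41:10:23.

00:41:10:23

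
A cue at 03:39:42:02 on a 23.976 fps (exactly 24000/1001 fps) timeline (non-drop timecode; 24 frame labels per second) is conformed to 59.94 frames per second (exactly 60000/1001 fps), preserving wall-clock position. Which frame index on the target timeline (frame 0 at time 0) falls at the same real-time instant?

frame 790925

Source frame index: (3×3600 + 39×60 + 42) × 24 + 2 = 316370.
Real time: 316370 / (24000/1001) = 31668637/2400 s.
Target frame: (31668637/2400) × (60000/1001) = 790925.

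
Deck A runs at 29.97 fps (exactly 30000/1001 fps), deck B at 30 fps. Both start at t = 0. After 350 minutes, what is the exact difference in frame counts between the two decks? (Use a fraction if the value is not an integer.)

350 min = 21000 s.
A emits 30000/1001 × 21000 = 90000000/143 frames; B emits 30 × 21000 = 630000.
Difference = 90000/143 frames (≈ 629.3706); B is ahead of A.

90000/143 frames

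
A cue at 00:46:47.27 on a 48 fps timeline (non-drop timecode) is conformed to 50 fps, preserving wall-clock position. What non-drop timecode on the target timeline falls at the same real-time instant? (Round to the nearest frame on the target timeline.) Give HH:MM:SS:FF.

Source frame index: (0×3600 + 46×60 + 47) × 48 + 27 = 134763.
Real time: 134763 / (48) = 44921/16 s.
Target frame: (44921/16) × (50) = 1123025/8 ≈ 140378.125 → 140378.
At 50 labels/s: frame 140378 → 00:46:47:28.

00:46:47:28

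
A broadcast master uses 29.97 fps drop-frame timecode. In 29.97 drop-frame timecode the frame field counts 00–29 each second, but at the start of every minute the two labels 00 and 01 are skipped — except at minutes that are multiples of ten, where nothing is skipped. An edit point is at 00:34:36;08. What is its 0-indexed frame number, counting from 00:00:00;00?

62226

Complete 10-minute blocks: 3, each 17982 frames → 53946.
Remaining 4 whole minutes in the current block: 1800 + 3 × 1798 = 7194 frames.
Within the current minute: 36 × 30 + 8 − 2 = 1086 (labels ;00/;01 skipped at this minute). Total = 53946 + 7194 + 1086 = 62226.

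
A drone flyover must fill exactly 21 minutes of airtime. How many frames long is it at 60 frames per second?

21 min = 1260 s.
Frames = 1260 × 60 = 75600.

75600 frames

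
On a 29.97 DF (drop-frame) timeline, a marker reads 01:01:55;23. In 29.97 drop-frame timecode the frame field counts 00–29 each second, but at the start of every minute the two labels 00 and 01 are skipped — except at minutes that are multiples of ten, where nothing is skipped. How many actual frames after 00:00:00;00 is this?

111363

As if non-drop at 30 labels/s: (1 × 3600 + 1 × 60 + 55) × 30 + 23 = 111473.
Minute boundaries passed: 61; those not divisible by 10: 61 − 6 = 55; dropped labels = 2 × 55 = 110.
Actual frame index = 111473 − 110 = 111363.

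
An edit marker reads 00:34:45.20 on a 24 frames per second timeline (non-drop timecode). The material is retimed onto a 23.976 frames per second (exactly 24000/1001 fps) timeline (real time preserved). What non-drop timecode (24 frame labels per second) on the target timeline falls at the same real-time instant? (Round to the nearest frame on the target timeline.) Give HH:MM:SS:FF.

00:34:43:18

Source frame index: (0×3600 + 34×60 + 45) × 24 + 20 = 50060.
Real time: 50060 / (24) = 12515/6 s.
Target frame: (12515/6) × (24000/1001) = 50060000/1001 ≈ 50009.990 → 50010.
At 24 labels/s: frame 50010 → 00:34:43:18.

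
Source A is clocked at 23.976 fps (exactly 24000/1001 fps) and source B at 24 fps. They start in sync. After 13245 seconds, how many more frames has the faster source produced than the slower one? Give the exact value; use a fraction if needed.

317880/1001 frames

A emits 24000/1001 × 13245 = 317880000/1001 frames; B emits 24 × 13245 = 317880.
Difference = 317880/1001 frames (≈ 317.5624); B is ahead of A.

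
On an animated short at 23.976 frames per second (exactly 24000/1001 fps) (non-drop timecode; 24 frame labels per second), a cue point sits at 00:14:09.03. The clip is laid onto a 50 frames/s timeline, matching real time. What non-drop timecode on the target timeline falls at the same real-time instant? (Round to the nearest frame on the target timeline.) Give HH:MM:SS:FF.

Source frame index: (0×3600 + 14×60 + 9) × 24 + 3 = 20379.
Real time: 20379 / (24000/1001) = 6799793/8000 s.
Target frame: (6799793/8000) × (50) = 6799793/160 ≈ 42498.706 → 42499.
At 50 labels/s: frame 42499 → 00:14:09:49.

00:14:09:49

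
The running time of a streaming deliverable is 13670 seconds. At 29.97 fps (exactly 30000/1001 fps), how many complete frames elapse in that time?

Frames = 13670 × 30000/1001 = 410100000/1001 ≈ 409690.3097.
Complete frames: 409690.

409690 frames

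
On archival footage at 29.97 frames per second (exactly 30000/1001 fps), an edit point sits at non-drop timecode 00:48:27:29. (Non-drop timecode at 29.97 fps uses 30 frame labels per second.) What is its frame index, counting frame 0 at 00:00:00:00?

Total seconds to the label: (0 × 3600 + 48 × 60 + 27) = 2907.
Frame index = 2907 × 30 + 29 = 87239.

87239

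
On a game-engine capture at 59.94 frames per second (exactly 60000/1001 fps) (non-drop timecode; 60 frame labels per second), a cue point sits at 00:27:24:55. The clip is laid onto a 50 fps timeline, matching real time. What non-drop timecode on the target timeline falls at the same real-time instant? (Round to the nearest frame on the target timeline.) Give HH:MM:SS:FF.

00:27:26:28

Source frame index: (0×3600 + 27×60 + 24) × 60 + 55 = 98695.
Real time: 98695 / (60000/1001) = 19758739/12000 s.
Target frame: (19758739/12000) × (50) = 19758739/240 ≈ 82328.079 → 82328.
At 50 labels/s: frame 82328 → 00:27:26:28.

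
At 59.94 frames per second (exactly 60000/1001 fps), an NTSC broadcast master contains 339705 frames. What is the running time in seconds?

5667.41175 seconds

Running time = 339705 / (60000/1001) = 5667.41175 s.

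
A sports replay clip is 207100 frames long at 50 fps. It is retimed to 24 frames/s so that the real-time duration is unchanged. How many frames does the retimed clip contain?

99408 frames

Frames at target rate = 207100 × (24) / (50) = 99408.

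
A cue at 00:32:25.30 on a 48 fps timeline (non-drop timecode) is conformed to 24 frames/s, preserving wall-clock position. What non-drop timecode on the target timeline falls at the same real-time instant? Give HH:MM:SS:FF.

00:32:25:15

Source frame index: (0×3600 + 32×60 + 25) × 48 + 30 = 93390.
Real time: 93390 / (48) = 15565/8 s.
Target frame: (15565/8) × (24) = 46695.
At 24 labels/s: frame 46695 → 00:32:25:15.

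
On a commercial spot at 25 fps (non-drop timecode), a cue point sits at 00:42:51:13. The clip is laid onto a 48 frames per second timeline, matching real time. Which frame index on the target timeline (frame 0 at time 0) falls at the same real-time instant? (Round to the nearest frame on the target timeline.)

Source frame index: (0×3600 + 42×60 + 51) × 25 + 13 = 64288.
Real time: 64288 / (25) = 64288/25 s.
Target frame: (64288/25) × (48) = 3085824/25 ≈ 123432.960 → 123433.

frame 123433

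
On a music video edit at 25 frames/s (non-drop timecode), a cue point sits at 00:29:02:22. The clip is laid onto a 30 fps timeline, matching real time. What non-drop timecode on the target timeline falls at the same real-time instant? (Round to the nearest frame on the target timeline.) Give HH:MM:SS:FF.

00:29:02:26

Source frame index: (0×3600 + 29×60 + 2) × 25 + 22 = 43572.
Real time: 43572 / (25) = 43572/25 s.
Target frame: (43572/25) × (30) = 261432/5 ≈ 52286.400 → 52286.
At 30 labels/s: frame 52286 → 00:29:02:26.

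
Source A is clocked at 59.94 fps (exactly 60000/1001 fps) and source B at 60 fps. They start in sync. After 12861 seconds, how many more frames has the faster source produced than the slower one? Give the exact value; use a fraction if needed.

771660/1001 frames

A emits 60000/1001 × 12861 = 771660000/1001 frames; B emits 60 × 12861 = 771660.
Difference = 771660/1001 frames (≈ 770.8891); B is ahead of A.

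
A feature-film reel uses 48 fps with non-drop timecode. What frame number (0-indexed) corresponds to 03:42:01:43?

639451

Total seconds to the label: (3 × 3600 + 42 × 60 + 1) = 13321.
Frame index = 13321 × 48 + 43 = 639451.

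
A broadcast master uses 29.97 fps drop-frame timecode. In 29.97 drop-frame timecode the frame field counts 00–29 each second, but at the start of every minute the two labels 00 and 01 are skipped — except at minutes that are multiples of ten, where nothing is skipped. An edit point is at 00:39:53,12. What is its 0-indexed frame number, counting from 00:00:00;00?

71730

Complete 10-minute blocks: 3, each 17982 frames → 53946.
Remaining 9 whole minutes in the current block: 1800 + 8 × 1798 = 16184 frames.
Within the current minute: 53 × 30 + 12 − 2 = 1600 (labels ;00/;01 skipped at this minute). Total = 53946 + 16184 + 1600 = 71730.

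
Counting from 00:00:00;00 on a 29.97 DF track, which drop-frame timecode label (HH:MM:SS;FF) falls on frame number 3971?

Each 10-minute DF block holds 10 × 60 × 30 − 9 × 2 = 17982 frames. 3971 ÷ 17982 → 0 full blocks, remainder 3971.
Within the partial block the first minute is 1800 frames and each further minute 1798, so 2 further minute boundaries passed. Total skipped labels = 18 × 0 + 2 × 2 = 4.
Non-drop label index = 3971 + 4 = 3975; at 30 labels/s that is 00:02:12:15, i.e. DF 00:02:12;15.

00:02:12;15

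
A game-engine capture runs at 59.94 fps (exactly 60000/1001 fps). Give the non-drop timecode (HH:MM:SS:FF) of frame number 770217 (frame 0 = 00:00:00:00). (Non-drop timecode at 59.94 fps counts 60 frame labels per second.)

770217 ÷ 60 = 12836 full seconds, remainder 57 frames.
12836 s = 3 h 33 min 56 s.
Timecode: 03:33:56:57.

03:33:56:57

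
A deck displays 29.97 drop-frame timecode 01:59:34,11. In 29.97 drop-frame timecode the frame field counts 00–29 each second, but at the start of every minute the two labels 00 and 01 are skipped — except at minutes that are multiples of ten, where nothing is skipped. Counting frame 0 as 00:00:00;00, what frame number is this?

215015

Complete 10-minute blocks: 11, each 17982 frames → 197802.
Remaining 9 whole minutes in the current block: 1800 + 8 × 1798 = 16184 frames.
Within the current minute: 34 × 30 + 11 − 2 = 1029 (labels ;00/;01 skipped at this minute). Total = 197802 + 16184 + 1029 = 215015.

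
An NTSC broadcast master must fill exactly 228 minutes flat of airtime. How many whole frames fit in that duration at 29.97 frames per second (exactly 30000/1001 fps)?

228 min = 13680 s.
Frames = 13680 × 30000/1001 = 410400000/1001 ≈ 409990.0100.
Complete frames: 409990.

409990 frames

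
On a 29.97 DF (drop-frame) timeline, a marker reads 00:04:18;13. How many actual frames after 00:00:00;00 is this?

As if non-drop at 30 labels/s: (0 × 3600 + 4 × 60 + 18) × 30 + 13 = 7753.
Minute boundaries passed: 4; those not divisible by 10: 4 − 0 = 4; dropped labels = 2 × 4 = 8.
Actual frame index = 7753 − 8 = 7745.

7745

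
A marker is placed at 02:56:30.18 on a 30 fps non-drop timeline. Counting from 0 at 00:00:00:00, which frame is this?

Total seconds to the label: (2 × 3600 + 56 × 60 + 30) = 10590.
Frame index = 10590 × 30 + 18 = 317718.

frame 317718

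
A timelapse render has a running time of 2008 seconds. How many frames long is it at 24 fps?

Frames = 2008 × 24 = 48192.

48192 frames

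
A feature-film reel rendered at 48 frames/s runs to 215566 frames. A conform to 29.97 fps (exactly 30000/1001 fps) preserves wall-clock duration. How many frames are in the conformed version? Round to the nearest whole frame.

Frames at target rate = 215566 × (30000/1001) / (48) = 10363750/77 ≈ 134594.156.
Nearest whole frame: 134594.

134594 frames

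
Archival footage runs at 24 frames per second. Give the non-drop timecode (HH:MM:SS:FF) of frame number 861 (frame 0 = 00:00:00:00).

00:00:35:21

861 ÷ 24 = 35 full seconds, remainder 21 frames.
35 s = 0 h 0 min 35 s.
Timecode: 00:00:35:21.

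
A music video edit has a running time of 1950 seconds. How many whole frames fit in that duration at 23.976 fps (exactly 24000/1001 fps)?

Frames = 1950 × 24000/1001 = 3600000/77 ≈ 46753.2468.
Complete frames: 46753.

46753 frames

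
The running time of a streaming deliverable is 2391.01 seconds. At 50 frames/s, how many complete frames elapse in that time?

119550 frames

Frames = 2391.01 × 50 = 239101/2 ≈ 119550.5000.
Complete frames: 119550.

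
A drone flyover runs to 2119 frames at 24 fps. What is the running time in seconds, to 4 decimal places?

Running time = 2119 × 1/24 = 2119/24 s ≈ 88.2917 s.

88.2917 seconds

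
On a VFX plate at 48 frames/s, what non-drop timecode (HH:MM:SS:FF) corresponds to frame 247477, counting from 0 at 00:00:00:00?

247477 ÷ 48 = 5155 full seconds, remainder 37 frames.
5155 s = 1 h 25 min 55 s.
Timecode: 01:25:55:37.

01:25:55:37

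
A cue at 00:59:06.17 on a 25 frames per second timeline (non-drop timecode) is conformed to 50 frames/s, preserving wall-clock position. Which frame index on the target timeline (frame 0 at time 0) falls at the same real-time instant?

Source frame index: (0×3600 + 59×60 + 6) × 25 + 17 = 88667.
Real time: 88667 / (25) = 88667/25 s.
Target frame: (88667/25) × (50) = 177334.

frame 177334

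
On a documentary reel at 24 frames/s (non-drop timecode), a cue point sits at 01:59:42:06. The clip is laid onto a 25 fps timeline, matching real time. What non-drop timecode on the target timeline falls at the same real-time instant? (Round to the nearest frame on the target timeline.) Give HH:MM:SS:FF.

Source frame index: (1×3600 + 59×60 + 42) × 24 + 6 = 172374.
Real time: 172374 / (24) = 28729/4 s.
Target frame: (28729/4) × (25) = 718225/4 ≈ 179556.250 → 179556.
At 25 labels/s: frame 179556 → 01:59:42:06.

01:59:42:06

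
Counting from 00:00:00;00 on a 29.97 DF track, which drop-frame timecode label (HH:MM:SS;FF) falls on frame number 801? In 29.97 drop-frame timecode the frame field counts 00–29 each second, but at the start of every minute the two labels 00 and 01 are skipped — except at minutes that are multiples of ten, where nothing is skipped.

Each 10-minute DF block holds 10 × 60 × 30 − 9 × 2 = 17982 frames. 801 ÷ 17982 → 0 full blocks, remainder 801.
Within the partial block the first minute is 1800 frames and each further minute 1798, so 0 further minute boundaries passed. Total skipped labels = 18 × 0 + 2 × 0 = 0.
Non-drop label index = 801 + 0 = 801; at 30 labels/s that is 00:00:26:21, i.e. DF 00:00:26;21.

00:00:26;21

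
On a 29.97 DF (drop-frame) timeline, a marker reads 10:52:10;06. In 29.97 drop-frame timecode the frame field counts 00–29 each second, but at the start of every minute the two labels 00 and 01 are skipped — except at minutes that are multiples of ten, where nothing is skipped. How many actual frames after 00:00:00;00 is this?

Complete 10-minute blocks: 65, each 17982 frames → 1168830.
Remaining 2 whole minutes in the current block: 1800 + 1 × 1798 = 3598 frames.
Within the current minute: 10 × 30 + 6 − 2 = 304 (labels ;00/;01 skipped at this minute). Total = 1168830 + 3598 + 304 = 1172732.

1172732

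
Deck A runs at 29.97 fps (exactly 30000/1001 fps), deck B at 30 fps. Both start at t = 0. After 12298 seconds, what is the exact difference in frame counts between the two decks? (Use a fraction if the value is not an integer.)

2580/7 frames

A emits 30000/1001 × 12298 = 2580000/7 frames; B emits 30 × 12298 = 368940.
Difference = 2580/7 frames (≈ 368.5714); B is ahead of A.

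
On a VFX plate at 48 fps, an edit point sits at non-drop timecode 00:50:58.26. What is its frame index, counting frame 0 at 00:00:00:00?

frame 146810

Total seconds to the label: (0 × 3600 + 50 × 60 + 58) = 3058.
Frame index = 3058 × 48 + 26 = 146810.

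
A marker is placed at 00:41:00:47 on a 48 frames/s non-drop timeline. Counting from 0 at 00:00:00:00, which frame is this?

frame 118127

Total seconds to the label: (0 × 3600 + 41 × 60 + 0) = 2460.
Frame index = 2460 × 48 + 47 = 118127.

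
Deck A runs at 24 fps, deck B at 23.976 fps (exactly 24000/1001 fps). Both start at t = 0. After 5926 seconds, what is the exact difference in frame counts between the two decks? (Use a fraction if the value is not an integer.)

142224/1001 frames

A emits 24 × 5926 = 142224 frames; B emits 24000/1001 × 5926 = 142224000/1001.
Difference = 142224/1001 frames (≈ 142.0819); B is behind A.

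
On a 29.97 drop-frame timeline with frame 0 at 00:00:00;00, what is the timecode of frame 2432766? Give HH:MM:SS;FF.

Ten DF minutes hold 17982 frames, so frame 2432766 lies in block 135 (frames 2427570–2445551) with 5196 frames into that block.
The block's first minute is 1800 frames and the rest 1798 each; 5196 frames reaches minute 2, so 135 × 18 + 2 × 2 = 2434 labels have been skipped so far.
Adding those back, label number 2432766 + 2434 = 2435200 at 30 labels/s is 81173 s + 10 f = 22 h 32 min 53 s frame 10, i.e. 22:32:53;10.

22:32:53;10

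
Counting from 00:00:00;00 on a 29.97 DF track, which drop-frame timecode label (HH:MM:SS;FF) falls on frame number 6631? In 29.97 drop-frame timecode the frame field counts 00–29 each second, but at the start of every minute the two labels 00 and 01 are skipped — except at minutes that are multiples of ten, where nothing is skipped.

00:03:41;07

Each 10-minute DF block holds 10 × 60 × 30 − 9 × 2 = 17982 frames. 6631 ÷ 17982 → 0 full blocks, remainder 6631.
Within the partial block the first minute is 1800 frames and each further minute 1798, so 3 further minute boundaries passed. Total skipped labels = 18 × 0 + 2 × 3 = 6.
Non-drop label index = 6631 + 6 = 6637; at 30 labels/s that is 00:03:41:07, i.e. DF 00:03:41;07.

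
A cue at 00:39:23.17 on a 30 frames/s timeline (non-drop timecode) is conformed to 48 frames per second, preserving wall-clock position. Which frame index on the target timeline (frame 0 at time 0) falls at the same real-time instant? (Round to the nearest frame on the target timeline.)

frame 113451

Source frame index: (0×3600 + 39×60 + 23) × 30 + 17 = 70907.
Real time: 70907 / (30) = 70907/30 s.
Target frame: (70907/30) × (48) = 567256/5 ≈ 113451.200 → 113451.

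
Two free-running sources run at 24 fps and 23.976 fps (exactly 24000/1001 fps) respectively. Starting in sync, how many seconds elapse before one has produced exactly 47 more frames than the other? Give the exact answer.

The gap grows by |24000/1001 − 24| = 24/1001 frames per second.
Time for a 47-frame gap: 47 ÷ (24/1001) = 47047/24 s.

47047/24 seconds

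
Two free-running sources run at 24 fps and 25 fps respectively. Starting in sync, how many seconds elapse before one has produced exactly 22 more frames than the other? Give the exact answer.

22 seconds

The gap grows by |25 − 24| = 1 frame per second.
Time for a 22-frame gap: 22 ÷ (1) = 22 s.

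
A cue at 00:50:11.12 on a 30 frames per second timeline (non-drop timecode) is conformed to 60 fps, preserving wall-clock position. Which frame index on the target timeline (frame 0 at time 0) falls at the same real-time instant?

Source frame index: (0×3600 + 50×60 + 11) × 30 + 12 = 90342.
Real time: 90342 / (30) = 15057/5 s.
Target frame: (15057/5) × (60) = 180684.

frame 180684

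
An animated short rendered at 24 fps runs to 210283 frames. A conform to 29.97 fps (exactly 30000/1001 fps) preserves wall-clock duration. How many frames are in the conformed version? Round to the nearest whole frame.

262591 frames

Frames at target rate = 210283 × (30000/1001) / (24) = 262853750/1001 ≈ 262591.159.
Nearest whole frame: 262591.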